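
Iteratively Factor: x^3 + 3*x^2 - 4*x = (x)*(x^2 + 3*x - 4) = x*(x + 4)*(x - 1)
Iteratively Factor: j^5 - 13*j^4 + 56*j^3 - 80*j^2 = (j - 4)*(j^4 - 9*j^3 + 20*j^2) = (j - 4)^2*(j^3 - 5*j^2) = (j - 5)*(j - 4)^2*(j^2) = j*(j - 5)*(j - 4)^2*(j)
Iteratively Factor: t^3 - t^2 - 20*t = (t + 4)*(t^2 - 5*t) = (t - 5)*(t + 4)*(t)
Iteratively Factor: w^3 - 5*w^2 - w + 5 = (w - 1)*(w^2 - 4*w - 5) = (w - 1)*(w + 1)*(w - 5)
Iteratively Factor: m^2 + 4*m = (m)*(m + 4)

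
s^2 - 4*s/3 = s*(s - 4/3)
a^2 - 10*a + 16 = (a - 8)*(a - 2)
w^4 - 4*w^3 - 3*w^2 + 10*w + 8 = (w - 4)*(w - 2)*(w + 1)^2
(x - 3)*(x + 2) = x^2 - x - 6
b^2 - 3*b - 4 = (b - 4)*(b + 1)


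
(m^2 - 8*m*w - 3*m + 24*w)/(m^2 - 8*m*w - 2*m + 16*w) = (m - 3)/(m - 2)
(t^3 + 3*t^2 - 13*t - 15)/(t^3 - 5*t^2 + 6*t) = (t^2 + 6*t + 5)/(t*(t - 2))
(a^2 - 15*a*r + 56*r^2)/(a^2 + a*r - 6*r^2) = (a^2 - 15*a*r + 56*r^2)/(a^2 + a*r - 6*r^2)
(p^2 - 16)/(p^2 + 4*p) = (p - 4)/p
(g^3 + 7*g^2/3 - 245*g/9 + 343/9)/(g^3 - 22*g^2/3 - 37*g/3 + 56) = (3*g^2 + 14*g - 49)/(3*(g^2 - 5*g - 24))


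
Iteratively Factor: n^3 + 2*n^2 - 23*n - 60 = (n + 4)*(n^2 - 2*n - 15) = (n - 5)*(n + 4)*(n + 3)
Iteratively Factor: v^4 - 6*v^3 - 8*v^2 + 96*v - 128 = (v - 4)*(v^3 - 2*v^2 - 16*v + 32) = (v - 4)^2*(v^2 + 2*v - 8) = (v - 4)^2*(v + 4)*(v - 2)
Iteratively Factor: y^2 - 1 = (y - 1)*(y + 1)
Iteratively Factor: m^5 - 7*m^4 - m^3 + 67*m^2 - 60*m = (m - 5)*(m^4 - 2*m^3 - 11*m^2 + 12*m) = (m - 5)*(m - 4)*(m^3 + 2*m^2 - 3*m) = (m - 5)*(m - 4)*(m + 3)*(m^2 - m) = m*(m - 5)*(m - 4)*(m + 3)*(m - 1)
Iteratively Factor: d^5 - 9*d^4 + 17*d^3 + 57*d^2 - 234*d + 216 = (d - 3)*(d^4 - 6*d^3 - d^2 + 54*d - 72) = (d - 3)^2*(d^3 - 3*d^2 - 10*d + 24) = (d - 3)^2*(d + 3)*(d^2 - 6*d + 8) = (d - 4)*(d - 3)^2*(d + 3)*(d - 2)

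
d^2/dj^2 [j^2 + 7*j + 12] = 2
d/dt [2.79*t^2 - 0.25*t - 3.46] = 5.58*t - 0.25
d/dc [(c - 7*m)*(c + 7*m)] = 2*c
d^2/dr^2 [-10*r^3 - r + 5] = -60*r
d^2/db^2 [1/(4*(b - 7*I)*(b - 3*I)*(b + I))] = (3*b^4 - 36*I*b^3 - 138*b^2 + 180*I*b + 155)/(b^9 - 27*I*b^8 - 276*b^7 + 1260*I*b^6 + 1902*b^5 + 3222*I*b^4 + 9820*b^3 + 4284*I*b^2 + 14553*b + 9261*I)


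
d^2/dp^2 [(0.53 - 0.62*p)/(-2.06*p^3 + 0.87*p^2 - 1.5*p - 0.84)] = (15.786192*p^5 - 33.65628*p^4 + 12.304812*p^3 - 25.107318*p^2 + 12.371148*p - 4.722048)/(8.741816*p^9 - 11.075796*p^8 + 23.773842*p^7 - 6.094431*p^6 + 8.278362*p^5 + 11.608488*p^4 + 1.158408*p^3 + 3.828384*p^2 + 3.1752*p + 0.592704)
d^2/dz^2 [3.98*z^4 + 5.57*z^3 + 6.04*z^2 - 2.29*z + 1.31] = 47.76*z^2 + 33.42*z + 12.08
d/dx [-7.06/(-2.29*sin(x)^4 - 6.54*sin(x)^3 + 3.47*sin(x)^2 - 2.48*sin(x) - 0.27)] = (-64.6696*sin(x)^3 - 138.5172*sin(x)^2 + 48.9964*sin(x) - 17.5088)*cos(x)/(2.29*sin(x)^4 + 6.54*sin(x)^3 - 3.47*sin(x)^2 + 2.48*sin(x) + 0.27)^2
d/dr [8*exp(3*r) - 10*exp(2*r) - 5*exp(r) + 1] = (24*exp(2*r) - 20*exp(r) - 5)*exp(r)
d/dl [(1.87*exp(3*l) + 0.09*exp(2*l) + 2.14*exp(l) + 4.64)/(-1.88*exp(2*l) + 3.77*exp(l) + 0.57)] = (-3.5156*exp(4*l) + 14.0998*exp(3*l) + 7.5602*exp(2*l) + 17.549*exp(l) - 16.273)*exp(l)/(3.5344*exp(4*l) - 14.1752*exp(3*l) + 12.0697*exp(2*l) + 4.2978*exp(l) + 0.3249)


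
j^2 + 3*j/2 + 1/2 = (j + 1/2)*(j + 1)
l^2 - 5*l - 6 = (l - 6)*(l + 1)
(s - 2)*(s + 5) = s^2 + 3*s - 10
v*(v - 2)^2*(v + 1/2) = v^4 - 7*v^3/2 + 2*v^2 + 2*v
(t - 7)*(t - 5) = t^2 - 12*t + 35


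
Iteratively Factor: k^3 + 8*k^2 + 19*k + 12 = (k + 3)*(k^2 + 5*k + 4) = (k + 1)*(k + 3)*(k + 4)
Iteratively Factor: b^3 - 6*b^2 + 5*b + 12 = (b + 1)*(b^2 - 7*b + 12) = (b - 3)*(b + 1)*(b - 4)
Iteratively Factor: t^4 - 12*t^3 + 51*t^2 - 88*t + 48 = (t - 4)*(t^3 - 8*t^2 + 19*t - 12) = (t - 4)*(t - 1)*(t^2 - 7*t + 12) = (t - 4)*(t - 3)*(t - 1)*(t - 4)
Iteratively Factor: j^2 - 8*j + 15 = (j - 3)*(j - 5)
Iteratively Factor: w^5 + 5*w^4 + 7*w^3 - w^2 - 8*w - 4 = (w + 1)*(w^4 + 4*w^3 + 3*w^2 - 4*w - 4) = (w - 1)*(w + 1)*(w^3 + 5*w^2 + 8*w + 4) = (w - 1)*(w + 1)*(w + 2)*(w^2 + 3*w + 2) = (w - 1)*(w + 1)^2*(w + 2)*(w + 2)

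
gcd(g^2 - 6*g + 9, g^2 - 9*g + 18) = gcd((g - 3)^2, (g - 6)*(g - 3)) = g - 3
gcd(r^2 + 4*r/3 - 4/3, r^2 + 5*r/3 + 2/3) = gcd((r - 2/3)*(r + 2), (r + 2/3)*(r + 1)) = 1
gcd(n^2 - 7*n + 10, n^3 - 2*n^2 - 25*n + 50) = n^2 - 7*n + 10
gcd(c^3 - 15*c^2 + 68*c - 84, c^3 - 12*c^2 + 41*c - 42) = c^2 - 9*c + 14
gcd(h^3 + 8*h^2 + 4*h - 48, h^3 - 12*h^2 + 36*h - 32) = h - 2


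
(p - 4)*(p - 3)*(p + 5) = p^3 - 2*p^2 - 23*p + 60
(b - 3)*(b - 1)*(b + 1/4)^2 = b^4 - 7*b^3/2 + 17*b^2/16 + 5*b/4 + 3/16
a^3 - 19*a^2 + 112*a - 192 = (a - 8)^2*(a - 3)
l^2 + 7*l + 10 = (l + 2)*(l + 5)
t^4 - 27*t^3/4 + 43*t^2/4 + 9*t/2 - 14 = (t - 4)*(t - 2)*(t - 7/4)*(t + 1)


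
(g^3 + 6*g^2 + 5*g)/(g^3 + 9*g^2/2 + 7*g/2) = 2*(g + 5)/(2*g + 7)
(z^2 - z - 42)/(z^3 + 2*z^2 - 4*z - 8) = (z^2 - z - 42)/(z^3 + 2*z^2 - 4*z - 8)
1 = 1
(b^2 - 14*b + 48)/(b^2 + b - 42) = (b - 8)/(b + 7)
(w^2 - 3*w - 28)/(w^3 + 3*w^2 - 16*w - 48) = (w - 7)/(w^2 - w - 12)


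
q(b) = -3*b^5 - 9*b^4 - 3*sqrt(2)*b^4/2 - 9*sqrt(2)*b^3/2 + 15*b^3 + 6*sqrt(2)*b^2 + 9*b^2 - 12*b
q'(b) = -15*b^4 - 36*b^3 - 6*sqrt(2)*b^3 - 27*sqrt(2)*b^2/2 + 45*b^2 + 12*sqrt(2)*b + 18*b - 12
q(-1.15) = 10.37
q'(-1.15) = 23.47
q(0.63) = -0.51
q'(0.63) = 6.83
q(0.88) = 0.61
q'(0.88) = -0.47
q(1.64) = -50.60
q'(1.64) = -189.70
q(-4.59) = 763.99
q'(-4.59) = -1982.81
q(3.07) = -1428.17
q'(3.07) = -2280.05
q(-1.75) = -26.80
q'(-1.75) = 103.87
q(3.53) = -2815.81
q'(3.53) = -3851.60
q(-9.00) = 99408.65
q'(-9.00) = -64213.41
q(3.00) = -1275.29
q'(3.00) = -2090.02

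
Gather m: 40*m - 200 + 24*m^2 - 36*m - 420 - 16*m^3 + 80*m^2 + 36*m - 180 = -16*m^3 + 104*m^2 + 40*m - 800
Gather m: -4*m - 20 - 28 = -4*m - 48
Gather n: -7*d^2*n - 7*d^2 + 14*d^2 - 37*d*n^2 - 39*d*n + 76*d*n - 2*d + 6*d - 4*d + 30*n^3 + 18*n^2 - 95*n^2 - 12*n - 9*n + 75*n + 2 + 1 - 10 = 7*d^2 + 30*n^3 + n^2*(-37*d - 77) + n*(-7*d^2 + 37*d + 54) - 7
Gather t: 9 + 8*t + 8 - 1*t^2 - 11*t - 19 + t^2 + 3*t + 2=0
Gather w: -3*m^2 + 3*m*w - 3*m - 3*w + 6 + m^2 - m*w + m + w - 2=-2*m^2 - 2*m + w*(2*m - 2) + 4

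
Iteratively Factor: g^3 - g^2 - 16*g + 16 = (g - 4)*(g^2 + 3*g - 4) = (g - 4)*(g + 4)*(g - 1)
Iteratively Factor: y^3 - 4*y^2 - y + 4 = (y - 4)*(y^2 - 1) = (y - 4)*(y - 1)*(y + 1)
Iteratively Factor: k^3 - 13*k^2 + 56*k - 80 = (k - 4)*(k^2 - 9*k + 20) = (k - 4)^2*(k - 5)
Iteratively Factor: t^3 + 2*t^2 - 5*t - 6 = (t + 1)*(t^2 + t - 6) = (t + 1)*(t + 3)*(t - 2)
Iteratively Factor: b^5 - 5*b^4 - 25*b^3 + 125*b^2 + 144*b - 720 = (b - 4)*(b^4 - b^3 - 29*b^2 + 9*b + 180) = (b - 4)*(b + 4)*(b^3 - 5*b^2 - 9*b + 45) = (b - 4)*(b - 3)*(b + 4)*(b^2 - 2*b - 15) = (b - 4)*(b - 3)*(b + 3)*(b + 4)*(b - 5)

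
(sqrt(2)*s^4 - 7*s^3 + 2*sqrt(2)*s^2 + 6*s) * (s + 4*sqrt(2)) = sqrt(2)*s^5 + s^4 - 26*sqrt(2)*s^3 + 22*s^2 + 24*sqrt(2)*s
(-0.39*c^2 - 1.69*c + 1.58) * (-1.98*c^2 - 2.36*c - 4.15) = 0.7722*c^4 + 4.2666*c^3 + 2.4785*c^2 + 3.2847*c - 6.557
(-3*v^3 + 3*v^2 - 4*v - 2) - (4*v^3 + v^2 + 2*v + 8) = -7*v^3 + 2*v^2 - 6*v - 10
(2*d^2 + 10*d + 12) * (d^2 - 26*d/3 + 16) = 2*d^4 - 22*d^3/3 - 128*d^2/3 + 56*d + 192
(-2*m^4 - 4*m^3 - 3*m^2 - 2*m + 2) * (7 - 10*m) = 20*m^5 + 26*m^4 + 2*m^3 - m^2 - 34*m + 14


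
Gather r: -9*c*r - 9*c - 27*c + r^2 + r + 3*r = -36*c + r^2 + r*(4 - 9*c)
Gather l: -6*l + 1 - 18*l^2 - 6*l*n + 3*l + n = -18*l^2 + l*(-6*n - 3) + n + 1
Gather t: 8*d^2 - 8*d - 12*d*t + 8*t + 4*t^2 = 8*d^2 - 8*d + 4*t^2 + t*(8 - 12*d)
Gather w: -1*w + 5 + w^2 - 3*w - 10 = w^2 - 4*w - 5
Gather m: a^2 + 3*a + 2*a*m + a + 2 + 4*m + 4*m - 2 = a^2 + 4*a + m*(2*a + 8)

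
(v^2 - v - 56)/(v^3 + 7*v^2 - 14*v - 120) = (v^2 - v - 56)/(v^3 + 7*v^2 - 14*v - 120)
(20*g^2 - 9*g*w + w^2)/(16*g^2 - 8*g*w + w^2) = (-5*g + w)/(-4*g + w)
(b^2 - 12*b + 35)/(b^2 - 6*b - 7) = (b - 5)/(b + 1)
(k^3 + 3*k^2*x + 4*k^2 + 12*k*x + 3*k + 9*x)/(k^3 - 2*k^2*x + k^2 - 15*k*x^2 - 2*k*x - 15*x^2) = (-k - 3)/(-k + 5*x)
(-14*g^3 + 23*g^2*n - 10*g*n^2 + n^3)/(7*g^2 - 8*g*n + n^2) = -2*g + n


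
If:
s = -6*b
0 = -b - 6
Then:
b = -6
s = 36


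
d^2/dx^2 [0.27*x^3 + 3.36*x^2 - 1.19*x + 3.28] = 1.62*x + 6.72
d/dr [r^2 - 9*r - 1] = 2*r - 9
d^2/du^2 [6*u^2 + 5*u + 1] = 12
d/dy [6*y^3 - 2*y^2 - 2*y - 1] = 18*y^2 - 4*y - 2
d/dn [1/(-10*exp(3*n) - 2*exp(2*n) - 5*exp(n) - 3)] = (30*exp(2*n) + 4*exp(n) + 5)*exp(n)/(10*exp(3*n) + 2*exp(2*n) + 5*exp(n) + 3)^2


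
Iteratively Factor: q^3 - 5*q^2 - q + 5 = (q + 1)*(q^2 - 6*q + 5) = (q - 1)*(q + 1)*(q - 5)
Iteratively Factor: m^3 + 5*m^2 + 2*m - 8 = (m + 2)*(m^2 + 3*m - 4) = (m + 2)*(m + 4)*(m - 1)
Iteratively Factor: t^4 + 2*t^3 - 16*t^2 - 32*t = (t - 4)*(t^3 + 6*t^2 + 8*t) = (t - 4)*(t + 4)*(t^2 + 2*t) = (t - 4)*(t + 2)*(t + 4)*(t)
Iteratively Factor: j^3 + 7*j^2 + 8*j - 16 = (j + 4)*(j^2 + 3*j - 4) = (j - 1)*(j + 4)*(j + 4)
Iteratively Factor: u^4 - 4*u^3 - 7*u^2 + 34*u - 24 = (u - 4)*(u^3 - 7*u + 6) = (u - 4)*(u - 2)*(u^2 + 2*u - 3) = (u - 4)*(u - 2)*(u - 1)*(u + 3)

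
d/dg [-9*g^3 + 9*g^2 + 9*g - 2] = -27*g^2 + 18*g + 9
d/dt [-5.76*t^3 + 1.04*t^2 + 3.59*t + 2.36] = -17.28*t^2 + 2.08*t + 3.59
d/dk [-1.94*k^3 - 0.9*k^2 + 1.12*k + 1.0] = -5.82*k^2 - 1.8*k + 1.12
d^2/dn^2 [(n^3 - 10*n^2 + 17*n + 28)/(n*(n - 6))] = 14*(-n^3 + 12*n^2 - 72*n + 144)/(n^3*(n^3 - 18*n^2 + 108*n - 216))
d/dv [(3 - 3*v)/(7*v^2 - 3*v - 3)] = 3*(7*v^2 - 14*v + 6)/(49*v^4 - 42*v^3 - 33*v^2 + 18*v + 9)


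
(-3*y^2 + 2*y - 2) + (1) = -3*y^2 + 2*y - 1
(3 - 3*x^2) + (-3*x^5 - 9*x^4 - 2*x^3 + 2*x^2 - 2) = -3*x^5 - 9*x^4 - 2*x^3 - x^2 + 1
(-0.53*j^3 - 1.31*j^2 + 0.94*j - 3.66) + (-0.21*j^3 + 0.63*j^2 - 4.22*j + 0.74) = -0.74*j^3 - 0.68*j^2 - 3.28*j - 2.92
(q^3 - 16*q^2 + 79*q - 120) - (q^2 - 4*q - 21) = q^3 - 17*q^2 + 83*q - 99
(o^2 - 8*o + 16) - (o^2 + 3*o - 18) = 34 - 11*o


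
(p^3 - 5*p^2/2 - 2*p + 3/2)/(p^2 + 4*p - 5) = (2*p^3 - 5*p^2 - 4*p + 3)/(2*(p^2 + 4*p - 5))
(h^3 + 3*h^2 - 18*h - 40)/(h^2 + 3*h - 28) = (h^2 + 7*h + 10)/(h + 7)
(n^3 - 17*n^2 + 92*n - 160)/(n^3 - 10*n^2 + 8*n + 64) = (n - 5)/(n + 2)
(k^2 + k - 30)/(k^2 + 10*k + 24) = (k - 5)/(k + 4)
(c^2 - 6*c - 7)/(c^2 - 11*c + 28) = (c + 1)/(c - 4)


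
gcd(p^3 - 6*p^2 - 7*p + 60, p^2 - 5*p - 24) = p + 3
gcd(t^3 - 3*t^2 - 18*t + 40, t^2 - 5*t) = t - 5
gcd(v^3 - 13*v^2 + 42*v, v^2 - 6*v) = v^2 - 6*v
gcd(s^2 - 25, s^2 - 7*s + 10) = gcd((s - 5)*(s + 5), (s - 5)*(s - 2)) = s - 5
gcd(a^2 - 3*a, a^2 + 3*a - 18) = a - 3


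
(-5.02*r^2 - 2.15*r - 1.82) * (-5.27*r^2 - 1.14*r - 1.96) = 26.4554*r^4 + 17.0533*r^3 + 21.8816*r^2 + 6.2888*r + 3.5672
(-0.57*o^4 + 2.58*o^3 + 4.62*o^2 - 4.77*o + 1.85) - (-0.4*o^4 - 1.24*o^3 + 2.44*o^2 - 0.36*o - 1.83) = -0.17*o^4 + 3.82*o^3 + 2.18*o^2 - 4.41*o + 3.68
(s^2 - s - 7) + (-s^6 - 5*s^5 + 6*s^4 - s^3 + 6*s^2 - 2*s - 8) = -s^6 - 5*s^5 + 6*s^4 - s^3 + 7*s^2 - 3*s - 15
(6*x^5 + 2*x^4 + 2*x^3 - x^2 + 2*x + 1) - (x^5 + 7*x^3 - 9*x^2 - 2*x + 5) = 5*x^5 + 2*x^4 - 5*x^3 + 8*x^2 + 4*x - 4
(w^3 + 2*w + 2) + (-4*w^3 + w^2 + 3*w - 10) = -3*w^3 + w^2 + 5*w - 8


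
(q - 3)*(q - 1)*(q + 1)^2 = q^4 - 2*q^3 - 4*q^2 + 2*q + 3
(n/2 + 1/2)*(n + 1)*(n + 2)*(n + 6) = n^4/2 + 5*n^3 + 29*n^2/2 + 16*n + 6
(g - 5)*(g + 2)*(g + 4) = g^3 + g^2 - 22*g - 40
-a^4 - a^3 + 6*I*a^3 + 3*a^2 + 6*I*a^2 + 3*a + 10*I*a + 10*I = (a - 5*I)*(a - 2*I)*(-I*a + 1)*(-I*a - I)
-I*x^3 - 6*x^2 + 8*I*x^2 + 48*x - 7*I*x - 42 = (x - 7)*(x - 6*I)*(-I*x + I)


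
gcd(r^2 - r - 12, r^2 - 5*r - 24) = r + 3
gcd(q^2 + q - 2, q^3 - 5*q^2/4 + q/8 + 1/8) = q - 1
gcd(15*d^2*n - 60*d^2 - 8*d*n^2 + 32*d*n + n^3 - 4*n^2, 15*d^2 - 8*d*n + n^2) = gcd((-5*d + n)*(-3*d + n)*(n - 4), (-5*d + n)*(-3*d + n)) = 15*d^2 - 8*d*n + n^2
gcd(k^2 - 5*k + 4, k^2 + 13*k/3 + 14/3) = 1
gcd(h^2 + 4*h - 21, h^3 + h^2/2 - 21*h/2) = h - 3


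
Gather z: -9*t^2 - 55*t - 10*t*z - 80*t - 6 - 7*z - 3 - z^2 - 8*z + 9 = -9*t^2 - 135*t - z^2 + z*(-10*t - 15)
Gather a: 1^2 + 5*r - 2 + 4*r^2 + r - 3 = 4*r^2 + 6*r - 4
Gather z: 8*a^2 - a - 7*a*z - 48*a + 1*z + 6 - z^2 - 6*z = 8*a^2 - 49*a - z^2 + z*(-7*a - 5) + 6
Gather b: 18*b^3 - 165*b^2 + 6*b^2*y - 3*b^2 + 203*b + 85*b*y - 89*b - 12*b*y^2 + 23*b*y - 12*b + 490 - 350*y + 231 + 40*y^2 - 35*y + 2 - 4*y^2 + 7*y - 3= 18*b^3 + b^2*(6*y - 168) + b*(-12*y^2 + 108*y + 102) + 36*y^2 - 378*y + 720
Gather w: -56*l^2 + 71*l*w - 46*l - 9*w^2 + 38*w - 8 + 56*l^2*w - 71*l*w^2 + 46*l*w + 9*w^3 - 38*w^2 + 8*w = -56*l^2 - 46*l + 9*w^3 + w^2*(-71*l - 47) + w*(56*l^2 + 117*l + 46) - 8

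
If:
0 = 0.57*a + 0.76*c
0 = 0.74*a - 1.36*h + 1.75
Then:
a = 1.83783783783784*h - 2.36486486486486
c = 1.77364864864865 - 1.37837837837838*h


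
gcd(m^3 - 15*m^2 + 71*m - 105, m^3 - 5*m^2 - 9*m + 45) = m^2 - 8*m + 15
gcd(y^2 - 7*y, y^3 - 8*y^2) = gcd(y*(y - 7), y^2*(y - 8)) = y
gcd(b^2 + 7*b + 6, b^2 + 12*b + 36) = b + 6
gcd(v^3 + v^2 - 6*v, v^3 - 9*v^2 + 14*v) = v^2 - 2*v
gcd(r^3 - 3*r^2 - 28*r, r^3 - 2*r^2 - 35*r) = r^2 - 7*r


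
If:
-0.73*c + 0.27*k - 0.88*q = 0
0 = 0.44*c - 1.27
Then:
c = 2.89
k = 3.25925925925926*q + 7.80387205387205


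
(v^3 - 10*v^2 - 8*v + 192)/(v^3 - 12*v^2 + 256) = (v - 6)/(v - 8)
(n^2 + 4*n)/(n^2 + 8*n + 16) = n/(n + 4)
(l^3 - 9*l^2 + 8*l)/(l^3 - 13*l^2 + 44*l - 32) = l/(l - 4)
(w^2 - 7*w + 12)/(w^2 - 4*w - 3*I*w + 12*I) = (w - 3)/(w - 3*I)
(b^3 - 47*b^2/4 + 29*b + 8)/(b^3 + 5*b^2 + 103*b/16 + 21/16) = 4*(b^2 - 12*b + 32)/(4*b^2 + 19*b + 21)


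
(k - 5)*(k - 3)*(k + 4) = k^3 - 4*k^2 - 17*k + 60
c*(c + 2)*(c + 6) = c^3 + 8*c^2 + 12*c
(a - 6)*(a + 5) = a^2 - a - 30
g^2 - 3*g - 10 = (g - 5)*(g + 2)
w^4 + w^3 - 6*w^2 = w^2*(w - 2)*(w + 3)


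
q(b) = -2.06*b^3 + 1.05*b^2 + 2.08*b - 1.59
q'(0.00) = 2.08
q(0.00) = -1.59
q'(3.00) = -47.24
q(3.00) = -41.52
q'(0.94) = -1.41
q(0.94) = -0.42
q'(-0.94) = -5.35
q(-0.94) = -0.91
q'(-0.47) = -0.27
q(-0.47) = -2.12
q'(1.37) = -6.64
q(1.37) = -2.07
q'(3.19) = -54.11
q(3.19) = -51.14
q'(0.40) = 1.93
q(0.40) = -0.72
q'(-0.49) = -0.43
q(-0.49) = -2.11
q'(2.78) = -39.84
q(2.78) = -31.95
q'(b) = -6.18*b^2 + 2.1*b + 2.08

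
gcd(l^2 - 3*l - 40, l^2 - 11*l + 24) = l - 8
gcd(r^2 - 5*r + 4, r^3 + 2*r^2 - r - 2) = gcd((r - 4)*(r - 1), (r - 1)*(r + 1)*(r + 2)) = r - 1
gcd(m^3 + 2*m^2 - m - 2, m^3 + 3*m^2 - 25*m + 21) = m - 1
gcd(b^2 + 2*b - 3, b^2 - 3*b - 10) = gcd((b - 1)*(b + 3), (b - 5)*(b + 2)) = 1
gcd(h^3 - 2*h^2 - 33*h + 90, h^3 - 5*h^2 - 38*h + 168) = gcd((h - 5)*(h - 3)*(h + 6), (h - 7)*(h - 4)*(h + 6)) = h + 6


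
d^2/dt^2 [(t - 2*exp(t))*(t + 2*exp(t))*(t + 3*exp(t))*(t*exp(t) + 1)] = t^4*exp(t) + 12*t^3*exp(2*t) + 8*t^3*exp(t) - 36*t^2*exp(3*t) + 36*t^2*exp(2*t) + 15*t^2*exp(t) - 192*t*exp(4*t) - 48*t*exp(3*t) + 2*t*exp(2*t) + 12*t*exp(t) + 6*t - 96*exp(4*t) - 116*exp(3*t) - 16*exp(2*t) + 6*exp(t)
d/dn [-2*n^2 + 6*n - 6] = 6 - 4*n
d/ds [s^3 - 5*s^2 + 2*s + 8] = 3*s^2 - 10*s + 2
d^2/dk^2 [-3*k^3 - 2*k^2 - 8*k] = -18*k - 4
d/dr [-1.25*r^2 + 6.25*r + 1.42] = 6.25 - 2.5*r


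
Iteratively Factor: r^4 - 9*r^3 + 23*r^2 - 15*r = (r - 3)*(r^3 - 6*r^2 + 5*r) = (r - 3)*(r - 1)*(r^2 - 5*r) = r*(r - 3)*(r - 1)*(r - 5)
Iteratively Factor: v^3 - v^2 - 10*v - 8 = (v - 4)*(v^2 + 3*v + 2) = (v - 4)*(v + 2)*(v + 1)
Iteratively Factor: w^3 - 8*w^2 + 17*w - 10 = (w - 5)*(w^2 - 3*w + 2) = (w - 5)*(w - 2)*(w - 1)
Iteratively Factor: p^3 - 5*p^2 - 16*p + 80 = (p - 4)*(p^2 - p - 20) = (p - 5)*(p - 4)*(p + 4)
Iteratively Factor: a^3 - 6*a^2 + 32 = (a - 4)*(a^2 - 2*a - 8) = (a - 4)*(a + 2)*(a - 4)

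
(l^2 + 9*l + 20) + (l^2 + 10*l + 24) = 2*l^2 + 19*l + 44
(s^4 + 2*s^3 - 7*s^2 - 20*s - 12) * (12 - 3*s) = -3*s^5 + 6*s^4 + 45*s^3 - 24*s^2 - 204*s - 144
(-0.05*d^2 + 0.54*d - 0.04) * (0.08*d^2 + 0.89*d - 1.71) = -0.004*d^4 - 0.0013*d^3 + 0.5629*d^2 - 0.959*d + 0.0684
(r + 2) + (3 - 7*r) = 5 - 6*r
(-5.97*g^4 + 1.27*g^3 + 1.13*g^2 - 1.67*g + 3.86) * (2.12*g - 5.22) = -12.6564*g^5 + 33.8558*g^4 - 4.2338*g^3 - 9.439*g^2 + 16.9006*g - 20.1492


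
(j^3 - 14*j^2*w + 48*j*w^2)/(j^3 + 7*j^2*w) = (j^2 - 14*j*w + 48*w^2)/(j*(j + 7*w))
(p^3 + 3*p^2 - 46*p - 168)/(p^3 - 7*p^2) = 1 + 10/p + 24/p^2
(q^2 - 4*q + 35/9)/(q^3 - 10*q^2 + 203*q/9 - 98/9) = (3*q - 5)/(3*q^2 - 23*q + 14)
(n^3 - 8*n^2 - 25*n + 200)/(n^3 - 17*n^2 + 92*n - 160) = (n + 5)/(n - 4)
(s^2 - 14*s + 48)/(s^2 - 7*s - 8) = (s - 6)/(s + 1)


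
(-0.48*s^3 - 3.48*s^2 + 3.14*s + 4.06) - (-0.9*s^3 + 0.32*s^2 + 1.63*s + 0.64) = 0.42*s^3 - 3.8*s^2 + 1.51*s + 3.42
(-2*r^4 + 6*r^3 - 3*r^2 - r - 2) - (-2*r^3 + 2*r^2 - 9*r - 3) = -2*r^4 + 8*r^3 - 5*r^2 + 8*r + 1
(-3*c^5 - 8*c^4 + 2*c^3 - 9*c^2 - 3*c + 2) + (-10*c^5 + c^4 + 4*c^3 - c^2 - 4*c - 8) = -13*c^5 - 7*c^4 + 6*c^3 - 10*c^2 - 7*c - 6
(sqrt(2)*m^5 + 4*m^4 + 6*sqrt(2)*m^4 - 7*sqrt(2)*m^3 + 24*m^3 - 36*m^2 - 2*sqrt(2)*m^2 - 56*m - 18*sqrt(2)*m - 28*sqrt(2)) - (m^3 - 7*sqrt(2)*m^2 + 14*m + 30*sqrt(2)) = sqrt(2)*m^5 + 4*m^4 + 6*sqrt(2)*m^4 - 7*sqrt(2)*m^3 + 23*m^3 - 36*m^2 + 5*sqrt(2)*m^2 - 70*m - 18*sqrt(2)*m - 58*sqrt(2)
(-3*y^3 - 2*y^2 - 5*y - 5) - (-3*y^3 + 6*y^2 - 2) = -8*y^2 - 5*y - 3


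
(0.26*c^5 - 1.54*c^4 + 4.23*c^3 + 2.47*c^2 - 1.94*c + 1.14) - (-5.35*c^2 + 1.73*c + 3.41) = 0.26*c^5 - 1.54*c^4 + 4.23*c^3 + 7.82*c^2 - 3.67*c - 2.27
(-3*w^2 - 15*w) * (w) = -3*w^3 - 15*w^2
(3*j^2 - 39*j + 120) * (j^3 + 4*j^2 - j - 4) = 3*j^5 - 27*j^4 - 39*j^3 + 507*j^2 + 36*j - 480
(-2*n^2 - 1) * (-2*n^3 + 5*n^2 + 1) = 4*n^5 - 10*n^4 + 2*n^3 - 7*n^2 - 1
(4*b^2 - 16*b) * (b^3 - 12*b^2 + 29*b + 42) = 4*b^5 - 64*b^4 + 308*b^3 - 296*b^2 - 672*b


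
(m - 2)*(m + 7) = m^2 + 5*m - 14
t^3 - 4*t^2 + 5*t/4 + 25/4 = (t - 5/2)^2*(t + 1)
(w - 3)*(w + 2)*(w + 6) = w^3 + 5*w^2 - 12*w - 36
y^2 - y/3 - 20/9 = (y - 5/3)*(y + 4/3)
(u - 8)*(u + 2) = u^2 - 6*u - 16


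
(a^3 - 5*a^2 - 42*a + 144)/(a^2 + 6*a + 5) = (a^3 - 5*a^2 - 42*a + 144)/(a^2 + 6*a + 5)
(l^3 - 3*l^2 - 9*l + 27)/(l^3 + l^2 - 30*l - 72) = (l^2 - 6*l + 9)/(l^2 - 2*l - 24)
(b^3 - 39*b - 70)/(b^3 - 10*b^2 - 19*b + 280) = (b + 2)/(b - 8)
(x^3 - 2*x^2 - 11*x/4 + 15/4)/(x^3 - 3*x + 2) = (x^2 - x - 15/4)/(x^2 + x - 2)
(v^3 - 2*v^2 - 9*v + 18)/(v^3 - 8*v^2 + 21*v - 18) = (v + 3)/(v - 3)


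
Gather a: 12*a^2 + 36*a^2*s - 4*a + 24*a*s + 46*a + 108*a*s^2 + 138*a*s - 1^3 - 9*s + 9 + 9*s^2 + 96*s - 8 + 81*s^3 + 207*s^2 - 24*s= a^2*(36*s + 12) + a*(108*s^2 + 162*s + 42) + 81*s^3 + 216*s^2 + 63*s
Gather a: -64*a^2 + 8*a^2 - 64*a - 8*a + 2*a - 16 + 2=-56*a^2 - 70*a - 14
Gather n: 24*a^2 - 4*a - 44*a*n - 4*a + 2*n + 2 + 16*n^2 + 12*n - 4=24*a^2 - 8*a + 16*n^2 + n*(14 - 44*a) - 2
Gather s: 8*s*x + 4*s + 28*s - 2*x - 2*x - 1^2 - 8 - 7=s*(8*x + 32) - 4*x - 16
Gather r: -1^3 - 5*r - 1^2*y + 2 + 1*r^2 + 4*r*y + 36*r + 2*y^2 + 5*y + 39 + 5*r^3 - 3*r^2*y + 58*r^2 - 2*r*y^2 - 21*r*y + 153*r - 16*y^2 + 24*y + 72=5*r^3 + r^2*(59 - 3*y) + r*(-2*y^2 - 17*y + 184) - 14*y^2 + 28*y + 112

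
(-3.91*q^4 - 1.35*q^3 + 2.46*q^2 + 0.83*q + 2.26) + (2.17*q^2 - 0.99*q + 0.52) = -3.91*q^4 - 1.35*q^3 + 4.63*q^2 - 0.16*q + 2.78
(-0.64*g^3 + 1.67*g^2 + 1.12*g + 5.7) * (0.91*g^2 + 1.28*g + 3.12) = -0.5824*g^5 + 0.7005*g^4 + 1.16*g^3 + 11.831*g^2 + 10.7904*g + 17.784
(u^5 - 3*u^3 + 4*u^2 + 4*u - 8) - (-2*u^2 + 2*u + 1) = u^5 - 3*u^3 + 6*u^2 + 2*u - 9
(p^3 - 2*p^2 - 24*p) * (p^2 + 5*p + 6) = p^5 + 3*p^4 - 28*p^3 - 132*p^2 - 144*p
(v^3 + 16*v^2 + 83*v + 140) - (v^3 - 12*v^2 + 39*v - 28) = 28*v^2 + 44*v + 168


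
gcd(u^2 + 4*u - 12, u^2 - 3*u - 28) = 1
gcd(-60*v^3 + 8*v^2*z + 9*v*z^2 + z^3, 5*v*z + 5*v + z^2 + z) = 5*v + z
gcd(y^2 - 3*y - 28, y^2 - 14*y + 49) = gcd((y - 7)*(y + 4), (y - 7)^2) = y - 7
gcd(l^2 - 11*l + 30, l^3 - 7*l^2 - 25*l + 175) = l - 5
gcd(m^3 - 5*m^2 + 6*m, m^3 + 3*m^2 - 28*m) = m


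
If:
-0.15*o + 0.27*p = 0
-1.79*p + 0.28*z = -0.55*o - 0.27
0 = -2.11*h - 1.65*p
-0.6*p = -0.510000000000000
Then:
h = -0.66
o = 1.53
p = 0.85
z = 1.46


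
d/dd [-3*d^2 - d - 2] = -6*d - 1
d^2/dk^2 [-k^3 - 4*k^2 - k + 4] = -6*k - 8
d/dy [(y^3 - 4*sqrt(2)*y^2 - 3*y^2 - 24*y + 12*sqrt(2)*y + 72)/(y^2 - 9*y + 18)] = (y^2 - 12*y + 24 + 24*sqrt(2))/(y^2 - 12*y + 36)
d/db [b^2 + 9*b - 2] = 2*b + 9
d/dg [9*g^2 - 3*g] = 18*g - 3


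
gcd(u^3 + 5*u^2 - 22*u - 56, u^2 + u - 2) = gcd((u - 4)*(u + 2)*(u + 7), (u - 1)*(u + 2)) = u + 2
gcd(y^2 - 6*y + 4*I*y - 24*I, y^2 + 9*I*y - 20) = y + 4*I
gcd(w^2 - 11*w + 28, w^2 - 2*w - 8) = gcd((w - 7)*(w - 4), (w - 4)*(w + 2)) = w - 4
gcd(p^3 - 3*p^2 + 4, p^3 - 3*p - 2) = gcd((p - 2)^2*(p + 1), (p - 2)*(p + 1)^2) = p^2 - p - 2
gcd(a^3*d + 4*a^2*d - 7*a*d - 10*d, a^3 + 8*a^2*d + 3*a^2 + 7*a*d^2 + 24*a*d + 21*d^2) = 1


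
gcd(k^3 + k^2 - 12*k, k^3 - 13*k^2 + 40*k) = k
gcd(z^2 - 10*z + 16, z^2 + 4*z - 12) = z - 2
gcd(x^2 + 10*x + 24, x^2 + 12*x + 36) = x + 6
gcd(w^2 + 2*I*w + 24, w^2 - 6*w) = 1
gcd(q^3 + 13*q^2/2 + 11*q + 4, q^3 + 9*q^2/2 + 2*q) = q^2 + 9*q/2 + 2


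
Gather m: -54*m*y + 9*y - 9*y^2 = -54*m*y - 9*y^2 + 9*y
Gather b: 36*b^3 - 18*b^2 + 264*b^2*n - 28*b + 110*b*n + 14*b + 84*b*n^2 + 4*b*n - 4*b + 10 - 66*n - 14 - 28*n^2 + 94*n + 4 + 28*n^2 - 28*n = 36*b^3 + b^2*(264*n - 18) + b*(84*n^2 + 114*n - 18)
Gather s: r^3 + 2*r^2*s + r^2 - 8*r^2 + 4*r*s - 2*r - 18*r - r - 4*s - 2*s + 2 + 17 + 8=r^3 - 7*r^2 - 21*r + s*(2*r^2 + 4*r - 6) + 27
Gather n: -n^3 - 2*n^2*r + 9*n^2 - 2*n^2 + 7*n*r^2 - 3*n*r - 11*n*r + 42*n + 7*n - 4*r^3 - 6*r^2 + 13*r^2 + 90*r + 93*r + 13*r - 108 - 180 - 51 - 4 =-n^3 + n^2*(7 - 2*r) + n*(7*r^2 - 14*r + 49) - 4*r^3 + 7*r^2 + 196*r - 343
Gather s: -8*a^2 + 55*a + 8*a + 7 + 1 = -8*a^2 + 63*a + 8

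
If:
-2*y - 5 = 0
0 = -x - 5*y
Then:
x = 25/2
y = -5/2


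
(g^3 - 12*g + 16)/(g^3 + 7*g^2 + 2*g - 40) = (g - 2)/(g + 5)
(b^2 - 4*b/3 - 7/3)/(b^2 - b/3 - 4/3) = (3*b - 7)/(3*b - 4)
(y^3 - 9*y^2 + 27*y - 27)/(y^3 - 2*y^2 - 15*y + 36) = (y - 3)/(y + 4)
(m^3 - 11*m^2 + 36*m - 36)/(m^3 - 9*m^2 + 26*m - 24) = (m - 6)/(m - 4)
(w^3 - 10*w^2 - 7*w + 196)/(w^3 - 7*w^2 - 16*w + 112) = (w - 7)/(w - 4)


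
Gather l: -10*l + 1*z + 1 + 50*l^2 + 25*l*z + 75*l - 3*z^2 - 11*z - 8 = 50*l^2 + l*(25*z + 65) - 3*z^2 - 10*z - 7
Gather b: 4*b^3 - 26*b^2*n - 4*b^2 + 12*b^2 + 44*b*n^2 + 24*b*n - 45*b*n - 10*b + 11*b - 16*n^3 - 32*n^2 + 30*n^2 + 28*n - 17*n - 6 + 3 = 4*b^3 + b^2*(8 - 26*n) + b*(44*n^2 - 21*n + 1) - 16*n^3 - 2*n^2 + 11*n - 3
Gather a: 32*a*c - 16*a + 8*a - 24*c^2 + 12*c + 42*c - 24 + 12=a*(32*c - 8) - 24*c^2 + 54*c - 12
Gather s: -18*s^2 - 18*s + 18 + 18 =-18*s^2 - 18*s + 36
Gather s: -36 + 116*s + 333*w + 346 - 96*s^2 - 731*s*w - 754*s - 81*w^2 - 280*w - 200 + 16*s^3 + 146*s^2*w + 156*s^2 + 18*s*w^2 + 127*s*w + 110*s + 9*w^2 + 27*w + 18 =16*s^3 + s^2*(146*w + 60) + s*(18*w^2 - 604*w - 528) - 72*w^2 + 80*w + 128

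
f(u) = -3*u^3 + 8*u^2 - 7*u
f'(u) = -9*u^2 + 16*u - 7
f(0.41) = -1.73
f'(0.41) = -1.95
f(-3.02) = 176.73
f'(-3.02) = -137.40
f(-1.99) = 69.25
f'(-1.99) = -74.48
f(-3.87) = 320.79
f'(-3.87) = -203.71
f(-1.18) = 24.33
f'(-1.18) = -38.41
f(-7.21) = 1590.76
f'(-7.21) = -590.22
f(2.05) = -6.58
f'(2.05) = -12.02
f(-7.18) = 1573.12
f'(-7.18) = -585.85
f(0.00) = 0.00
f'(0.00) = -7.00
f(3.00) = -30.00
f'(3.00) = -40.00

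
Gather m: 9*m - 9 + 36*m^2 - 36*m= 36*m^2 - 27*m - 9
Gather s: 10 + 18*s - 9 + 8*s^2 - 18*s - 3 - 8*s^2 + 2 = 0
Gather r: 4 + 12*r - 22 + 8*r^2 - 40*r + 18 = 8*r^2 - 28*r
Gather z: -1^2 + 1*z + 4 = z + 3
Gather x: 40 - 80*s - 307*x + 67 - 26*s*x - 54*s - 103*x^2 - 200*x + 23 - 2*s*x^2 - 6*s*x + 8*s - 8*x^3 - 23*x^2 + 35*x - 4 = -126*s - 8*x^3 + x^2*(-2*s - 126) + x*(-32*s - 472) + 126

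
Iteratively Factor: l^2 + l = (l + 1)*(l)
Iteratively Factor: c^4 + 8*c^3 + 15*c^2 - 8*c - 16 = (c + 1)*(c^3 + 7*c^2 + 8*c - 16) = (c - 1)*(c + 1)*(c^2 + 8*c + 16) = (c - 1)*(c + 1)*(c + 4)*(c + 4)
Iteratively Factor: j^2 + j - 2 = (j + 2)*(j - 1)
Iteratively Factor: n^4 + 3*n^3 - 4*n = (n + 2)*(n^3 + n^2 - 2*n) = n*(n + 2)*(n^2 + n - 2) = n*(n - 1)*(n + 2)*(n + 2)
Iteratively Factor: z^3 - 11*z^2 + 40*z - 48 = (z - 4)*(z^2 - 7*z + 12) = (z - 4)^2*(z - 3)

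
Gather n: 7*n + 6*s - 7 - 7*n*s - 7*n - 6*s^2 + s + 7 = -7*n*s - 6*s^2 + 7*s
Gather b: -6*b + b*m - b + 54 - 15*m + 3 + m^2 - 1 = b*(m - 7) + m^2 - 15*m + 56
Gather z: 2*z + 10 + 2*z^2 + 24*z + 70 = 2*z^2 + 26*z + 80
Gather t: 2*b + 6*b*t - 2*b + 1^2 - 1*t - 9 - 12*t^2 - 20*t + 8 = -12*t^2 + t*(6*b - 21)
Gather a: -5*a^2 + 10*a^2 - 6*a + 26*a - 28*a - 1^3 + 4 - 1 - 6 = 5*a^2 - 8*a - 4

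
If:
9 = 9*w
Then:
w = 1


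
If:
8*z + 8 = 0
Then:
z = -1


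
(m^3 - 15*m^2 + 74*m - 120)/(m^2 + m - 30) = (m^2 - 10*m + 24)/(m + 6)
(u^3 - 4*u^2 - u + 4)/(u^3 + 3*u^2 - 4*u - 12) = (u^3 - 4*u^2 - u + 4)/(u^3 + 3*u^2 - 4*u - 12)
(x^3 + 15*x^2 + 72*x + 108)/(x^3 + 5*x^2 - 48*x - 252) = (x + 3)/(x - 7)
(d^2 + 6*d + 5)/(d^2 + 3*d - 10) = (d + 1)/(d - 2)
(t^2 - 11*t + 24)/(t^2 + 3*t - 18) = (t - 8)/(t + 6)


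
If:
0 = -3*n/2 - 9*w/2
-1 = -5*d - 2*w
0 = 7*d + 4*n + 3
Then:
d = 3/37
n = -33/37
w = 11/37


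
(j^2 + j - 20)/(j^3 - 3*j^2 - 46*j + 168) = (j + 5)/(j^2 + j - 42)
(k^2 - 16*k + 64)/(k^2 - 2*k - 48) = (k - 8)/(k + 6)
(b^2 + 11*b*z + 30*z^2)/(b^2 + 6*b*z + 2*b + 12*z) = (b + 5*z)/(b + 2)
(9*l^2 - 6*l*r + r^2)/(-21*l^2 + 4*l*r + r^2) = (-3*l + r)/(7*l + r)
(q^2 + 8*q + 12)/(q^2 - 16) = (q^2 + 8*q + 12)/(q^2 - 16)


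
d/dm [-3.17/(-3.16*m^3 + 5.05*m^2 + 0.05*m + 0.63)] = (-30.0516*m^2 + 32.017*m + 0.1585)/(-3.16*m^3 + 5.05*m^2 + 0.05*m + 0.63)^2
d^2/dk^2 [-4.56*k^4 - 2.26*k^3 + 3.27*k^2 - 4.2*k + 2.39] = -54.72*k^2 - 13.56*k + 6.54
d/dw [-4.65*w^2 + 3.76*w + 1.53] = 3.76 - 9.3*w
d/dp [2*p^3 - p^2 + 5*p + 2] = 6*p^2 - 2*p + 5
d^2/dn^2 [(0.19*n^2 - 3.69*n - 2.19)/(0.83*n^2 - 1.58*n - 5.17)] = (2.22044604925031e-16*n^4 - 4.58575*n^3 - 4.16029199999999*n^2 - 77.773158*n + 40.712)/(0.571787*n^6 - 3.265386*n^5 - 4.468803*n^4 + 36.735316*n^3 + 27.835797*n^2 - 126.694986*n - 138.188413)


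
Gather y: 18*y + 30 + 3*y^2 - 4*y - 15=3*y^2 + 14*y + 15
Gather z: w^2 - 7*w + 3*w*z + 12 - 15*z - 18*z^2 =w^2 - 7*w - 18*z^2 + z*(3*w - 15) + 12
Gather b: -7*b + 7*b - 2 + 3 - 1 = 0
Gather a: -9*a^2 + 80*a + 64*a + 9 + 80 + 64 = -9*a^2 + 144*a + 153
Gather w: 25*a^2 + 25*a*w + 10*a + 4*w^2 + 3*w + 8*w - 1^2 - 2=25*a^2 + 10*a + 4*w^2 + w*(25*a + 11) - 3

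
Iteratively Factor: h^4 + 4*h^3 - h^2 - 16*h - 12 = (h + 3)*(h^3 + h^2 - 4*h - 4) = (h - 2)*(h + 3)*(h^2 + 3*h + 2) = (h - 2)*(h + 2)*(h + 3)*(h + 1)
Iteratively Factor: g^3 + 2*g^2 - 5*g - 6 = (g + 1)*(g^2 + g - 6) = (g - 2)*(g + 1)*(g + 3)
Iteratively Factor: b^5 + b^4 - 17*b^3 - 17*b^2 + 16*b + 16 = (b + 1)*(b^4 - 17*b^2 + 16) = (b - 4)*(b + 1)*(b^3 + 4*b^2 - b - 4) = (b - 4)*(b - 1)*(b + 1)*(b^2 + 5*b + 4) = (b - 4)*(b - 1)*(b + 1)^2*(b + 4)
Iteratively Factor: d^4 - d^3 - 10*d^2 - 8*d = (d)*(d^3 - d^2 - 10*d - 8) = d*(d - 4)*(d^2 + 3*d + 2) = d*(d - 4)*(d + 2)*(d + 1)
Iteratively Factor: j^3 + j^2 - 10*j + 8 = (j - 2)*(j^2 + 3*j - 4) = (j - 2)*(j - 1)*(j + 4)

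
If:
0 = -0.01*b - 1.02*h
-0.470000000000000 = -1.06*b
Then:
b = 0.44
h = -0.00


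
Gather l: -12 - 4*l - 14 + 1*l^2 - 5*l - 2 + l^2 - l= 2*l^2 - 10*l - 28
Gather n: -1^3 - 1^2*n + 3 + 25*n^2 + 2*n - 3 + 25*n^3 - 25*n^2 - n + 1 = 25*n^3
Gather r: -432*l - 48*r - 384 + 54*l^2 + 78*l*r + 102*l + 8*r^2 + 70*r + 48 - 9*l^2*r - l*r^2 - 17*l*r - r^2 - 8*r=54*l^2 - 330*l + r^2*(7 - l) + r*(-9*l^2 + 61*l + 14) - 336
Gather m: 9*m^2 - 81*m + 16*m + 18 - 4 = 9*m^2 - 65*m + 14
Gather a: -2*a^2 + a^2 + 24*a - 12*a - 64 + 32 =-a^2 + 12*a - 32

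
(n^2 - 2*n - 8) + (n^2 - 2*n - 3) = 2*n^2 - 4*n - 11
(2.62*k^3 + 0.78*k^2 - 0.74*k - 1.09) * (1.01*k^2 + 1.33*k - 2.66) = 2.6462*k^5 + 4.2724*k^4 - 6.6792*k^3 - 4.1599*k^2 + 0.5187*k + 2.8994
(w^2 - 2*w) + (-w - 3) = w^2 - 3*w - 3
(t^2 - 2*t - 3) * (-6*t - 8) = -6*t^3 + 4*t^2 + 34*t + 24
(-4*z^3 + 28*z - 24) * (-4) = 16*z^3 - 112*z + 96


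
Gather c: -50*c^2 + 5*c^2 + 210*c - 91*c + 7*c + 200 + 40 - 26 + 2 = -45*c^2 + 126*c + 216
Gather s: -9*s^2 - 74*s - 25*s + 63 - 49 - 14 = -9*s^2 - 99*s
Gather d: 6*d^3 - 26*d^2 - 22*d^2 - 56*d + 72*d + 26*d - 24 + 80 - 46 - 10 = 6*d^3 - 48*d^2 + 42*d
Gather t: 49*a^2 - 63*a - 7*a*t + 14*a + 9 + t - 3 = 49*a^2 - 49*a + t*(1 - 7*a) + 6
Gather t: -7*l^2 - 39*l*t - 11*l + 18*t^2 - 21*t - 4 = -7*l^2 - 11*l + 18*t^2 + t*(-39*l - 21) - 4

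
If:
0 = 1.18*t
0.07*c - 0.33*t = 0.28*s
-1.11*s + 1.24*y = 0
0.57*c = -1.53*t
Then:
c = 0.00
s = 0.00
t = 0.00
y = 0.00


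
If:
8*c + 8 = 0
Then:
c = -1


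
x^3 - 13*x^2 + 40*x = x*(x - 8)*(x - 5)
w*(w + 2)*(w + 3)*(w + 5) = w^4 + 10*w^3 + 31*w^2 + 30*w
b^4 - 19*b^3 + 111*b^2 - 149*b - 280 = (b - 8)*(b - 7)*(b - 5)*(b + 1)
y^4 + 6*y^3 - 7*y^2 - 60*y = y*(y - 3)*(y + 4)*(y + 5)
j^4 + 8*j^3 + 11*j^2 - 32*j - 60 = (j - 2)*(j + 2)*(j + 3)*(j + 5)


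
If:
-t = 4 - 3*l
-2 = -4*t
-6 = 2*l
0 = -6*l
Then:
No Solution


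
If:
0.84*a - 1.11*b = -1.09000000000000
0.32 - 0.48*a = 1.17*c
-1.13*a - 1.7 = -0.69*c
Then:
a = -1.07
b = 0.17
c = 0.71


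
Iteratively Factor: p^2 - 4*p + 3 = (p - 1)*(p - 3)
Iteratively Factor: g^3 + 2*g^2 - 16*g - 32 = (g - 4)*(g^2 + 6*g + 8) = (g - 4)*(g + 2)*(g + 4)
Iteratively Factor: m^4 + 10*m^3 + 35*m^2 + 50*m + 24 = (m + 3)*(m^3 + 7*m^2 + 14*m + 8) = (m + 1)*(m + 3)*(m^2 + 6*m + 8) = (m + 1)*(m + 3)*(m + 4)*(m + 2)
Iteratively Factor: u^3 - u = (u)*(u^2 - 1) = u*(u + 1)*(u - 1)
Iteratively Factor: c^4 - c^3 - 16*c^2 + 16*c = (c - 4)*(c^3 + 3*c^2 - 4*c) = c*(c - 4)*(c^2 + 3*c - 4) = c*(c - 4)*(c + 4)*(c - 1)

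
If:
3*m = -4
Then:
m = -4/3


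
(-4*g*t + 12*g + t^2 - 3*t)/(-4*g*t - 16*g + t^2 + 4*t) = (t - 3)/(t + 4)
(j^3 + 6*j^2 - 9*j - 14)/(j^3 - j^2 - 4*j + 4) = (j^2 + 8*j + 7)/(j^2 + j - 2)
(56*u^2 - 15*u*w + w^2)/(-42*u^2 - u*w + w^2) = (-8*u + w)/(6*u + w)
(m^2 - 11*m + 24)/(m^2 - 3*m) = (m - 8)/m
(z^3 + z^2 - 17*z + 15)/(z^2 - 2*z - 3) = (z^2 + 4*z - 5)/(z + 1)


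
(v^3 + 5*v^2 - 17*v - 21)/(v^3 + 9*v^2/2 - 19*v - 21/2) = 2*(v + 1)/(2*v + 1)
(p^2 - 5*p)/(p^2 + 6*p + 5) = p*(p - 5)/(p^2 + 6*p + 5)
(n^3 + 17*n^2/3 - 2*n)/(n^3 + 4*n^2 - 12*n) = (n - 1/3)/(n - 2)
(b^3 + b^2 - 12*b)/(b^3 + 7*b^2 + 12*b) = (b - 3)/(b + 3)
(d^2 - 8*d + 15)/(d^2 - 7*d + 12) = (d - 5)/(d - 4)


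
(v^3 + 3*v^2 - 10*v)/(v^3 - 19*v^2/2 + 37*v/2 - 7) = 2*v*(v + 5)/(2*v^2 - 15*v + 7)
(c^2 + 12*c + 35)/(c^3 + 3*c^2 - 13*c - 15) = (c + 7)/(c^2 - 2*c - 3)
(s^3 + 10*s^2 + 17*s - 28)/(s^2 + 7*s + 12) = (s^2 + 6*s - 7)/(s + 3)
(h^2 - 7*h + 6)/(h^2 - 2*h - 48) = (-h^2 + 7*h - 6)/(-h^2 + 2*h + 48)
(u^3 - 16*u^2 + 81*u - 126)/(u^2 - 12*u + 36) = (u^2 - 10*u + 21)/(u - 6)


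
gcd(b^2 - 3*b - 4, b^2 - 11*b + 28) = b - 4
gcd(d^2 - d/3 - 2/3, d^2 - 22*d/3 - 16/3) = d + 2/3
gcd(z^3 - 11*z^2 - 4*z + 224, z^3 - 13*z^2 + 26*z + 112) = z^2 - 15*z + 56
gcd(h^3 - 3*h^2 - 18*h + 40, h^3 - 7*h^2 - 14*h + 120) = h^2 - h - 20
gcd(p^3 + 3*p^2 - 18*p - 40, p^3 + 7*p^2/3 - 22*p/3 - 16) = p + 2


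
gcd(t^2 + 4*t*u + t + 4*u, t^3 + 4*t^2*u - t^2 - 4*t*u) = t + 4*u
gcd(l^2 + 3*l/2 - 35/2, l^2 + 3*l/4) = 1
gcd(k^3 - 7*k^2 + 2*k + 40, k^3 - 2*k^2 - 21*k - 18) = 1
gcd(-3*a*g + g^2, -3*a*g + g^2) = 3*a*g - g^2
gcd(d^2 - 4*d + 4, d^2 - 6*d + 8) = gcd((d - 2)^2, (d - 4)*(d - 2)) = d - 2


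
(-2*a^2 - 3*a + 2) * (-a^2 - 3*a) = 2*a^4 + 9*a^3 + 7*a^2 - 6*a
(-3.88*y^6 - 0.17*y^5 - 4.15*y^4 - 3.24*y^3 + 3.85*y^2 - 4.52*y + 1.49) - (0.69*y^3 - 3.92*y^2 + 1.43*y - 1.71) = -3.88*y^6 - 0.17*y^5 - 4.15*y^4 - 3.93*y^3 + 7.77*y^2 - 5.95*y + 3.2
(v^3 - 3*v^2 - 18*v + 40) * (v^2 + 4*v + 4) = v^5 + v^4 - 26*v^3 - 44*v^2 + 88*v + 160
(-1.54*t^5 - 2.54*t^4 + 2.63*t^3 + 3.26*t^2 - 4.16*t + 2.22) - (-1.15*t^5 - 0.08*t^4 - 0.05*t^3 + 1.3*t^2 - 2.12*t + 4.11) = -0.39*t^5 - 2.46*t^4 + 2.68*t^3 + 1.96*t^2 - 2.04*t - 1.89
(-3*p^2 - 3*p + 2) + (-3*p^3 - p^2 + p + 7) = -3*p^3 - 4*p^2 - 2*p + 9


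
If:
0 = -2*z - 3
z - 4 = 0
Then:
No Solution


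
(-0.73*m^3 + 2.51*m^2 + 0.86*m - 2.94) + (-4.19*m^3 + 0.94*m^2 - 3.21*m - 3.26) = -4.92*m^3 + 3.45*m^2 - 2.35*m - 6.2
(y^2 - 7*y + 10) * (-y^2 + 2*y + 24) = -y^4 + 9*y^3 - 148*y + 240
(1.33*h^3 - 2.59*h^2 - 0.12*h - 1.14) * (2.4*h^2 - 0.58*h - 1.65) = 3.192*h^5 - 6.9874*h^4 - 0.9803*h^3 + 1.6071*h^2 + 0.8592*h + 1.881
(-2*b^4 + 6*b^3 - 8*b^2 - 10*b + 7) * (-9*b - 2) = 18*b^5 - 50*b^4 + 60*b^3 + 106*b^2 - 43*b - 14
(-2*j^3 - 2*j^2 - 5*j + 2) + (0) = -2*j^3 - 2*j^2 - 5*j + 2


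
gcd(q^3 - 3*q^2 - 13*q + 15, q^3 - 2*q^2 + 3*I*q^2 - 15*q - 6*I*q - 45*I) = q^2 - 2*q - 15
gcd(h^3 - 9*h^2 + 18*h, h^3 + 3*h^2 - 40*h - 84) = h - 6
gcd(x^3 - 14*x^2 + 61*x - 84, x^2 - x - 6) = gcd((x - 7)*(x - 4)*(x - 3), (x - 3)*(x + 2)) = x - 3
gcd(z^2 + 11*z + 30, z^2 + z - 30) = z + 6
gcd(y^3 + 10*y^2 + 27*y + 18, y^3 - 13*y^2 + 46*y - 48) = 1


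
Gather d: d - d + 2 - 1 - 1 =0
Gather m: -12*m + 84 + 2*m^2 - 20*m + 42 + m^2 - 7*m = 3*m^2 - 39*m + 126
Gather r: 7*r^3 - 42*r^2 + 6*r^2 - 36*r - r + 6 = 7*r^3 - 36*r^2 - 37*r + 6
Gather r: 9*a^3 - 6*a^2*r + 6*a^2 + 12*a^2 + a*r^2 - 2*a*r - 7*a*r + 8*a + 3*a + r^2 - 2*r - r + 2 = 9*a^3 + 18*a^2 + 11*a + r^2*(a + 1) + r*(-6*a^2 - 9*a - 3) + 2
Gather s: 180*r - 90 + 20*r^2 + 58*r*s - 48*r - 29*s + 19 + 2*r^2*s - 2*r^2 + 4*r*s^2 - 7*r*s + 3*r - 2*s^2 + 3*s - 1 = 18*r^2 + 135*r + s^2*(4*r - 2) + s*(2*r^2 + 51*r - 26) - 72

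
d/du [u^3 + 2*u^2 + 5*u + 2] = 3*u^2 + 4*u + 5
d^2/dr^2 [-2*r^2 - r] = -4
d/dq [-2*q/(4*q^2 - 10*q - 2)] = (2*q^2 + 1)/(4*q^4 - 20*q^3 + 21*q^2 + 10*q + 1)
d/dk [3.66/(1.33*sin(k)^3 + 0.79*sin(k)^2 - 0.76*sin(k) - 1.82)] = (-14.6034*sin(k)^2 - 5.7828*sin(k) + 2.7816)*cos(k)/(1.33*sin(k)^3 + 0.79*sin(k)^2 - 0.76*sin(k) - 1.82)^2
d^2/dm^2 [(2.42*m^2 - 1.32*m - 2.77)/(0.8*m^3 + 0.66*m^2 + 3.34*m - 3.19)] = (3.0976*m^6 - 5.0688*m^5 - 64.2528*m^4 + 58.2956*m^3 - 61.501584*m^2 - 95.726136*m - 52.34176)/(0.512*m^9 + 1.2672*m^8 + 7.45824*m^7 + 4.743816*m^6 + 21.032232*m^5 - 33.222684*m^4 + 19.490128*m^3 - 86.610414*m^2 + 101.964522*m - 32.461759)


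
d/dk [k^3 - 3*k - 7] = 3*k^2 - 3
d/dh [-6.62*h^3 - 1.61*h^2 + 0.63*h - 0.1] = -19.86*h^2 - 3.22*h + 0.63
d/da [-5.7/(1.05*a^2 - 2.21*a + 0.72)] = (11.97*a - 12.597)/(1.05*a^2 - 2.21*a + 0.72)^2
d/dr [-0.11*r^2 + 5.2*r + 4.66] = 5.2 - 0.22*r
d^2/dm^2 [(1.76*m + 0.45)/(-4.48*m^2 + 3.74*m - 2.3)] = (-(1.76*m + 0.45)*(8.96*m - 3.74)*(17.92*m - 7.48) + (47.3088*m - 9.1328)*(4.48*m^2 - 3.74*m + 2.3))/(4.48*m^2 - 3.74*m + 2.3)^3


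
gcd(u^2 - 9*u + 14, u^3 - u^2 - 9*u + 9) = 1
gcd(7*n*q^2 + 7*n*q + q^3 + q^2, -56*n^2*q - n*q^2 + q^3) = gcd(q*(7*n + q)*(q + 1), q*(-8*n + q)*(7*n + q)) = 7*n*q + q^2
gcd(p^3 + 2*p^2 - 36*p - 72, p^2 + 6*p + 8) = p + 2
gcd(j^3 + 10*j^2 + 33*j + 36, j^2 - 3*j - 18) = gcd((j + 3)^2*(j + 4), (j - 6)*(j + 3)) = j + 3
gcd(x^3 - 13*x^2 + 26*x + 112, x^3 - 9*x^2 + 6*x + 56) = x^2 - 5*x - 14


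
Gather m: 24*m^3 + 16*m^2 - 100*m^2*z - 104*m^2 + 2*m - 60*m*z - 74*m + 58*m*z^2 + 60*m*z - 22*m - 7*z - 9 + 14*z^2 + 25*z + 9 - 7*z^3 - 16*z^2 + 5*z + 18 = 24*m^3 + m^2*(-100*z - 88) + m*(58*z^2 - 94) - 7*z^3 - 2*z^2 + 23*z + 18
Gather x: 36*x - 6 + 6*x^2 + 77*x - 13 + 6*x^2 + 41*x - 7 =12*x^2 + 154*x - 26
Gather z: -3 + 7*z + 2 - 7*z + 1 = 0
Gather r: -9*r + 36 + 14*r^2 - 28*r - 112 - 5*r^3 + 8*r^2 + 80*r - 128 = -5*r^3 + 22*r^2 + 43*r - 204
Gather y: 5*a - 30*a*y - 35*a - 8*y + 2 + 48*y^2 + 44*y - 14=-30*a + 48*y^2 + y*(36 - 30*a) - 12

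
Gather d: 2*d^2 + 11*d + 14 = 2*d^2 + 11*d + 14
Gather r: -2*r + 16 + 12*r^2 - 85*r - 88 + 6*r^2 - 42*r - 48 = 18*r^2 - 129*r - 120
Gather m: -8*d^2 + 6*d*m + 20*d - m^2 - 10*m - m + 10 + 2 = -8*d^2 + 20*d - m^2 + m*(6*d - 11) + 12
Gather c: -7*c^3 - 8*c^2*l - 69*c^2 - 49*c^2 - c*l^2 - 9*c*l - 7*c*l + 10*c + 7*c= -7*c^3 + c^2*(-8*l - 118) + c*(-l^2 - 16*l + 17)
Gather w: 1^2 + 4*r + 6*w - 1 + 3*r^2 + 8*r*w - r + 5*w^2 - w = 3*r^2 + 3*r + 5*w^2 + w*(8*r + 5)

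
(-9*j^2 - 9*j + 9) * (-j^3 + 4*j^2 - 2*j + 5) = 9*j^5 - 27*j^4 - 27*j^3 + 9*j^2 - 63*j + 45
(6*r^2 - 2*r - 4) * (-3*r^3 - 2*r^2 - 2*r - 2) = -18*r^5 - 6*r^4 + 4*r^3 + 12*r + 8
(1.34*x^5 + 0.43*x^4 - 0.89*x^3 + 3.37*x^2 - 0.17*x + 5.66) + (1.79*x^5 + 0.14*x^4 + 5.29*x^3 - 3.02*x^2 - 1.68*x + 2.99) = 3.13*x^5 + 0.57*x^4 + 4.4*x^3 + 0.35*x^2 - 1.85*x + 8.65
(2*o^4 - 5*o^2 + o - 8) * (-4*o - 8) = -8*o^5 - 16*o^4 + 20*o^3 + 36*o^2 + 24*o + 64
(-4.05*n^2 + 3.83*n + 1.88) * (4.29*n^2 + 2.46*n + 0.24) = -17.3745*n^4 + 6.4677*n^3 + 16.515*n^2 + 5.544*n + 0.4512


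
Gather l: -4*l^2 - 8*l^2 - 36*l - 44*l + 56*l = -12*l^2 - 24*l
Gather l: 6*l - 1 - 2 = 6*l - 3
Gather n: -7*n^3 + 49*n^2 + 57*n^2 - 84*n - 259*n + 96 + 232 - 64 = -7*n^3 + 106*n^2 - 343*n + 264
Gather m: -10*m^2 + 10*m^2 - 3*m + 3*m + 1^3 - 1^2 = 0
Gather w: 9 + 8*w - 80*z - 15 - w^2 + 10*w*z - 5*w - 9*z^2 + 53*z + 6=-w^2 + w*(10*z + 3) - 9*z^2 - 27*z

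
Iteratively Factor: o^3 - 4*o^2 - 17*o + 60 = (o - 3)*(o^2 - o - 20) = (o - 5)*(o - 3)*(o + 4)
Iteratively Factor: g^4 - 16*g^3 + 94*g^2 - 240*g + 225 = (g - 5)*(g^3 - 11*g^2 + 39*g - 45) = (g - 5)*(g - 3)*(g^2 - 8*g + 15) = (g - 5)*(g - 3)^2*(g - 5)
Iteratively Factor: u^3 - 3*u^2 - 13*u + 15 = (u - 5)*(u^2 + 2*u - 3) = (u - 5)*(u - 1)*(u + 3)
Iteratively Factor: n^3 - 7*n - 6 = (n + 2)*(n^2 - 2*n - 3) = (n - 3)*(n + 2)*(n + 1)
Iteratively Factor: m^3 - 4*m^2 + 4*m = (m - 2)*(m^2 - 2*m) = m*(m - 2)*(m - 2)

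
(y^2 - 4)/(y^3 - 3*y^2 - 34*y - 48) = (y - 2)/(y^2 - 5*y - 24)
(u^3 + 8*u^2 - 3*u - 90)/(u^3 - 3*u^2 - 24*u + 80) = (u^2 + 3*u - 18)/(u^2 - 8*u + 16)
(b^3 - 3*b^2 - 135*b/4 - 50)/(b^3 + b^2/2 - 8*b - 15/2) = (b^2 - 11*b/2 - 20)/(b^2 - 2*b - 3)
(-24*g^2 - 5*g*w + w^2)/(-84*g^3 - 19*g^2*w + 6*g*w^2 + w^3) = (-8*g + w)/(-28*g^2 + 3*g*w + w^2)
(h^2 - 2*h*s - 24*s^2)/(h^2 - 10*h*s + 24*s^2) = (-h - 4*s)/(-h + 4*s)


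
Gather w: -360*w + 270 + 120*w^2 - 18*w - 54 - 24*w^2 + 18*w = 96*w^2 - 360*w + 216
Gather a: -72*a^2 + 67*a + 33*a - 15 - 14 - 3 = -72*a^2 + 100*a - 32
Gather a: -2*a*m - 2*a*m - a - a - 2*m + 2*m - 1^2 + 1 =a*(-4*m - 2)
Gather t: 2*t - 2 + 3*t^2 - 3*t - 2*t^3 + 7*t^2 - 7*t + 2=-2*t^3 + 10*t^2 - 8*t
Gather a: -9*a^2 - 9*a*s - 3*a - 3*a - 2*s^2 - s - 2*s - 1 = -9*a^2 + a*(-9*s - 6) - 2*s^2 - 3*s - 1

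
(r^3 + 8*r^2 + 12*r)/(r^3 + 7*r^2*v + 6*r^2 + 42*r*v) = (r + 2)/(r + 7*v)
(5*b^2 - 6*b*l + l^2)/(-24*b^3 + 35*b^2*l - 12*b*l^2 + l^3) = (-5*b + l)/(24*b^2 - 11*b*l + l^2)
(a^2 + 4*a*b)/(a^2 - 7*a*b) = (a + 4*b)/(a - 7*b)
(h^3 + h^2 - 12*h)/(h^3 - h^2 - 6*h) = (h + 4)/(h + 2)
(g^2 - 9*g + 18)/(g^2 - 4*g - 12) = (g - 3)/(g + 2)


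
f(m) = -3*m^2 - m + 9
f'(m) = -6*m - 1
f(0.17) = 8.74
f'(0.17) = -2.02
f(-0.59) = 8.55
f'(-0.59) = 2.54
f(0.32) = 8.37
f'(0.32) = -2.92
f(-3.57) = -25.66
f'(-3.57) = 20.42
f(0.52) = 7.67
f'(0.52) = -4.12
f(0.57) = 7.46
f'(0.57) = -4.42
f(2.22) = -8.01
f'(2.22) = -14.32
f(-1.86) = 0.48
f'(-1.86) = 10.16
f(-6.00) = -93.00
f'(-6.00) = 35.00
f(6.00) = -105.00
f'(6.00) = -37.00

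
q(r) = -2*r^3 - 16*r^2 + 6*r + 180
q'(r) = -6*r^2 - 32*r + 6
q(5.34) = -548.76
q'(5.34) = -335.97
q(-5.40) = -4.03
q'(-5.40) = 3.84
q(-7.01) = 40.64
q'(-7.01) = -64.52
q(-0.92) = 162.49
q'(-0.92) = 30.36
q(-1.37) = 146.89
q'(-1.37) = 38.58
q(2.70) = 40.19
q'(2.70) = -124.14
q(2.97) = 4.29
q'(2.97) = -141.97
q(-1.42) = 144.94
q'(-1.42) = 39.34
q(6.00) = -792.00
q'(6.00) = -402.00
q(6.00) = -792.00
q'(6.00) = -402.00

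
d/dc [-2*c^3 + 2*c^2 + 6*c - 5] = -6*c^2 + 4*c + 6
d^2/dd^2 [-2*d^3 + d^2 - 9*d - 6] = 2 - 12*d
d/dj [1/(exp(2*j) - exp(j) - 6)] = (1 - 2*exp(j))*exp(j)/(-exp(2*j) + exp(j) + 6)^2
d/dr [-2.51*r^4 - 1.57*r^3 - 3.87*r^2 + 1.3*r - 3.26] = -10.04*r^3 - 4.71*r^2 - 7.74*r + 1.3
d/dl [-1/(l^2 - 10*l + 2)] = 2*(l - 5)/(l^2 - 10*l + 2)^2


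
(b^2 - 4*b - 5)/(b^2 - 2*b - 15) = (b + 1)/(b + 3)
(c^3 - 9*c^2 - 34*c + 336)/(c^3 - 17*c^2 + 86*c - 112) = (c + 6)/(c - 2)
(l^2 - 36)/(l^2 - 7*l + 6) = (l + 6)/(l - 1)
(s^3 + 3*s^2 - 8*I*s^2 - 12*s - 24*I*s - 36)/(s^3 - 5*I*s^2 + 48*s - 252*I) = (s^2 + s*(3 - 2*I) - 6*I)/(s^2 + I*s + 42)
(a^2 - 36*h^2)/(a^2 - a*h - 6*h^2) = (-a^2 + 36*h^2)/(-a^2 + a*h + 6*h^2)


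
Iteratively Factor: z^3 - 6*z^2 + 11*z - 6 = (z - 2)*(z^2 - 4*z + 3) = (z - 2)*(z - 1)*(z - 3)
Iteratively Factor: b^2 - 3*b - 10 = (b - 5)*(b + 2)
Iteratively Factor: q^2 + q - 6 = (q - 2)*(q + 3)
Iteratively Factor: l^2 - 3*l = (l)*(l - 3)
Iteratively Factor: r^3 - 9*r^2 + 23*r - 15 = (r - 1)*(r^2 - 8*r + 15) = (r - 5)*(r - 1)*(r - 3)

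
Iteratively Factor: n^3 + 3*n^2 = (n + 3)*(n^2) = n*(n + 3)*(n)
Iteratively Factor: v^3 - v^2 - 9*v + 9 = (v - 3)*(v^2 + 2*v - 3) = (v - 3)*(v + 3)*(v - 1)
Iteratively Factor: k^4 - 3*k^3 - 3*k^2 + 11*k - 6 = (k + 2)*(k^3 - 5*k^2 + 7*k - 3) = (k - 1)*(k + 2)*(k^2 - 4*k + 3) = (k - 1)^2*(k + 2)*(k - 3)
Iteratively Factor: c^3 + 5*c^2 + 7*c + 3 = (c + 3)*(c^2 + 2*c + 1) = (c + 1)*(c + 3)*(c + 1)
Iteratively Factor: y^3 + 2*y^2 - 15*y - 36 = (y + 3)*(y^2 - y - 12) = (y + 3)^2*(y - 4)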